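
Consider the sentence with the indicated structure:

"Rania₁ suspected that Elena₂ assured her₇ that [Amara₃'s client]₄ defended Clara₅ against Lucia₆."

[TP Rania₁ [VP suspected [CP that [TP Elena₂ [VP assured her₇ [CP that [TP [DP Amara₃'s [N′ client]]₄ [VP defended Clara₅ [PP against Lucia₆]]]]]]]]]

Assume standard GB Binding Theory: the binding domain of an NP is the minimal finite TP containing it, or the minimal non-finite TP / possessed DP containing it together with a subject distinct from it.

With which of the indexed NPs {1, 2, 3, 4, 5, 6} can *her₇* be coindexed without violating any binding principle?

{1}

*her* is a pronoun, so Principle B applies: it must be free in its binding domain.
Binding domain of *her₇*: the embedded TP, whose subject is Elena₂.
*Rania₁* c-commands the pronoun but from outside its binding domain, and is not c-commanded by it → coindexation permitted.
*Elena₂* c-commands the pronoun within its binding domain → coindexation would violate Principle B.
*Amara₃*: the pronoun c-commands this R-expression → coindexation would violate Principle C on *Amara₃*.
*[Amara₃'s client]₄*: the pronoun c-commands this R-expression → coindexation would violate Principle C on *[Amara₃'s client]₄*.
*Clara₅*: the pronoun c-commands this R-expression → coindexation would violate Principle C on *Clara₅*.
*Lucia₆*: the pronoun c-commands this R-expression → coindexation would violate Principle C on *Lucia₆*.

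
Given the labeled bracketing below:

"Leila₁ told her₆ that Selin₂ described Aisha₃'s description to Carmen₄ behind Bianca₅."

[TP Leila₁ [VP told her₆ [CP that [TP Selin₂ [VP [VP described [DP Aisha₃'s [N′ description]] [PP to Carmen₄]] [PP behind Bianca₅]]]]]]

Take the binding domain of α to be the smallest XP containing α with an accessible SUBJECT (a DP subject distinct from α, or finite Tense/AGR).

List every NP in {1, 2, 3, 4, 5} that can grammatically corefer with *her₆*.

*her* is a pronoun, so Principle B applies: it must be free in its binding domain.
Binding domain of *her₆*: the matrix TP, whose subject is Leila₁.
*Leila₁* c-commands the pronoun within its binding domain → coindexation would violate Principle B.
*Selin₂*: the pronoun c-commands this R-expression → coindexation would violate Principle C on *Selin₂*.
*Aisha₃*: the pronoun c-commands this R-expression → coindexation would violate Principle C on *Aisha₃*.
*Carmen₄*: the pronoun c-commands this R-expression → coindexation would violate Principle C on *Carmen₄*.
*Bianca₅*: the pronoun c-commands this R-expression → coindexation would violate Principle C on *Bianca₅*.

none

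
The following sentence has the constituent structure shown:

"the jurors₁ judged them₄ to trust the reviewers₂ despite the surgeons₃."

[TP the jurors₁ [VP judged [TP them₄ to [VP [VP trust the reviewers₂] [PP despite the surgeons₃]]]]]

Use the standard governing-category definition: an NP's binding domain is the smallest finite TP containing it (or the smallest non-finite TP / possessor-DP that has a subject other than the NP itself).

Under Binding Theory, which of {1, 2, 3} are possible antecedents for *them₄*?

*them* is a pronoun, so Principle B applies: it must be free in its binding domain.
Binding domain of *them₄*: the matrix TP, whose subject is the jurors₁.
*the jurors₁* c-commands the pronoun within its binding domain → coindexation would violate Principle B.
*the reviewers₂*: the pronoun c-commands this R-expression → coindexation would violate Principle C on *the reviewers₂*.
*the surgeons₃*: the pronoun c-commands this R-expression → coindexation would violate Principle C on *the surgeons₃*.

none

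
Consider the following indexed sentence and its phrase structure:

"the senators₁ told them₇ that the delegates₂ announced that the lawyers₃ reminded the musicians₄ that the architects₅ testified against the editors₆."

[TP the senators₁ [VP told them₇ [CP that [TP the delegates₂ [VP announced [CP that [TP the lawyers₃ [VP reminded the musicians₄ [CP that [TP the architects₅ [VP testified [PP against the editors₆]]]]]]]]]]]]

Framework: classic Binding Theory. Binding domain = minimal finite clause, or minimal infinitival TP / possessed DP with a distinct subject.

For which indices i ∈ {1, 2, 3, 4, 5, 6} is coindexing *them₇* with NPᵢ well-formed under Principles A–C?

*them* is a pronoun, so Principle B applies: it must be free in its binding domain.
Binding domain of *them₇*: the matrix TP, whose subject is the senators₁.
*the senators₁* c-commands the pronoun within its binding domain → coindexation would violate Principle B.
*the delegates₂*: the pronoun c-commands this R-expression → coindexation would violate Principle C on *the delegates₂*.
*the lawyers₃*: the pronoun c-commands this R-expression → coindexation would violate Principle C on *the lawyers₃*.
*the musicians₄*: the pronoun c-commands this R-expression → coindexation would violate Principle C on *the musicians₄*.
*the architects₅*: the pronoun c-commands this R-expression → coindexation would violate Principle C on *the architects₅*.
*the editors₆*: the pronoun c-commands this R-expression → coindexation would violate Principle C on *the editors₆*.

none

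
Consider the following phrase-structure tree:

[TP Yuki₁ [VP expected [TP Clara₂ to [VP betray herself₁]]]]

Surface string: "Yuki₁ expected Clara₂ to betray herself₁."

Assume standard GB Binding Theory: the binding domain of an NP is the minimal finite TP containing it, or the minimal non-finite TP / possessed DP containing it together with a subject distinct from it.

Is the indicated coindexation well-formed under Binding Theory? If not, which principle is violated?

Principle A

The two coindexed NPs are *Yuki₁* and *herself₁*.
*herself₁* is an anaphor. Principle A requires it to be bound within its binding domain — the embedded TP, whose subject is Clara₂.
Within that domain it is c-commanded by *Clara₂*, which does not share its index.
*Yuki₁* does c-command the anaphor, but from outside its binding domain.
The anaphor is unbound in its domain → Principle A violation.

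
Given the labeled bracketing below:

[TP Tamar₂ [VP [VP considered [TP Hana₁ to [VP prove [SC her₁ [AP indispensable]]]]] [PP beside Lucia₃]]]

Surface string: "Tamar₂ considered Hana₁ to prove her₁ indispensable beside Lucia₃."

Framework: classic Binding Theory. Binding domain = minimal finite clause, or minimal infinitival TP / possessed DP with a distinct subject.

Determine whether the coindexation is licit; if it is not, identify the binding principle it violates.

Principle B

The two coindexed NPs are *Hana₁* and *her₁*.
*her₁* is a pronoun. Its binding domain is the embedded TP, whose subject is Hana₁.
*Hana₁* c-commands it within that domain and carries the same index.
The pronoun is locally bound → Principle B violation.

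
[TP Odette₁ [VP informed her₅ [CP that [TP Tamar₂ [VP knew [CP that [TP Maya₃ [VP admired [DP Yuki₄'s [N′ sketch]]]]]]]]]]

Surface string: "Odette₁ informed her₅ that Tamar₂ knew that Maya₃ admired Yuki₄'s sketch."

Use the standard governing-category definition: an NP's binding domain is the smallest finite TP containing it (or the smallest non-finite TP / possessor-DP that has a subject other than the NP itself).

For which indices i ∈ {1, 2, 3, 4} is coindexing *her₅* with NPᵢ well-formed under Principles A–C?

*her* is a pronoun, so Principle B applies: it must be free in its binding domain.
Binding domain of *her₅*: the matrix TP, whose subject is Odette₁.
*Odette₁* c-commands the pronoun within its binding domain → coindexation would violate Principle B.
*Tamar₂*: the pronoun c-commands this R-expression → coindexation would violate Principle C on *Tamar₂*.
*Maya₃*: the pronoun c-commands this R-expression → coindexation would violate Principle C on *Maya₃*.
*Yuki₄*: the pronoun c-commands this R-expression → coindexation would violate Principle C on *Yuki₄*.

none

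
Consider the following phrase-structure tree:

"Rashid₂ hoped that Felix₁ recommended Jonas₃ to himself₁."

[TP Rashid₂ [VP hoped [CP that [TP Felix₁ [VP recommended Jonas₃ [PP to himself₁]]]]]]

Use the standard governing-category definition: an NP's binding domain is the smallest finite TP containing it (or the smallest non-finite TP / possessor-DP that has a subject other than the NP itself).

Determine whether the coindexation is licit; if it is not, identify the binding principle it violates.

grammatical

The two coindexed NPs are *Felix₁* and *himself₁*.
*himself₁* is an anaphor; its binding domain is the embedded TP, whose subject is Felix₁. *Felix₁* c-commands it within that domain and shares its index, so Principle A is satisfied.
*Felix₁* is an R-expression; *himself₁* does not c-command it, and no other NP shares its index, so Principle C is satisfied.
All principles are respected.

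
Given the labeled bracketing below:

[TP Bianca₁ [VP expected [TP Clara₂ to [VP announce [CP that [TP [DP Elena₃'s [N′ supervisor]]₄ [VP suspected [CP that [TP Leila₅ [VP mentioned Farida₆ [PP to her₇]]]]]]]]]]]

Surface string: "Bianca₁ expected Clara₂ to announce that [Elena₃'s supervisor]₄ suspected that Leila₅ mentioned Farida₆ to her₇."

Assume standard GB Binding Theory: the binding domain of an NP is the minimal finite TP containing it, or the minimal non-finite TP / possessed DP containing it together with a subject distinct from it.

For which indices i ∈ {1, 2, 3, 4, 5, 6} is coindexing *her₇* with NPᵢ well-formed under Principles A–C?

*her* is a pronoun, so Principle B applies: it must be free in its binding domain.
Binding domain of *her₇*: the embedded TP, whose subject is Leila₅.
*Bianca₁* c-commands the pronoun but from outside its binding domain, and is not c-commanded by it → coindexation permitted.
*Clara₂* c-commands the pronoun but from outside its binding domain, and is not c-commanded by it → coindexation permitted.
*Elena₃* and the pronoun do not c-command one another → neither Principle B nor Principle C is at stake; coindexation permitted.
*[Elena₃'s supervisor]₄* c-commands the pronoun but from outside its binding domain, and is not c-commanded by it → coindexation permitted.
*Leila₅* c-commands the pronoun within its binding domain → coindexation would violate Principle B.
*Farida₆* c-commands the pronoun within its binding domain → coindexation would violate Principle B.

{1, 2, 3, 4}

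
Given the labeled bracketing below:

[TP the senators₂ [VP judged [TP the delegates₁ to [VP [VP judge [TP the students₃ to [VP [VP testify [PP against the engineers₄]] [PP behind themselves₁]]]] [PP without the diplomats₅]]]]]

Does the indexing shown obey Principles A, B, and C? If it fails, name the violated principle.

The two coindexed NPs are *the delegates₁* and *themselves₁*.
*themselves₁* is an anaphor. Principle A requires it to be bound within its binding domain — the embedded TP, whose subject is the students₃.
Within that domain it is c-commanded by *the students₃*, which does not share its index.
*the delegates₁* does c-command the anaphor, but from outside its binding domain.
The anaphor is unbound in its domain → Principle A violation.

Principle A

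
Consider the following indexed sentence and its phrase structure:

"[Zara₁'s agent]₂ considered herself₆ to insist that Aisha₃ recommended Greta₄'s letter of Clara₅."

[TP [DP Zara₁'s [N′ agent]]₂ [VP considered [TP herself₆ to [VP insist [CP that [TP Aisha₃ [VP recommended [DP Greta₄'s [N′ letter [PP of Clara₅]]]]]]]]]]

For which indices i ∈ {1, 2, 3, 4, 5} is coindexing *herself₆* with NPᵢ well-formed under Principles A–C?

*herself* is an anaphor, so Principle A applies: it must be bound in its binding domain.
Binding domain of *herself₆*: the matrix TP, whose subject is [Zara₁'s agent]₂.
*Zara₁* does not c-command the anaphor → cannot bind it.
*[Zara₁'s agent]₂* c-commands the anaphor within its binding domain → licit binder.
*Aisha₃* does not c-command the anaphor → cannot bind it.
*Greta₄* does not c-command the anaphor → cannot bind it.
*Clara₅* does not c-command the anaphor → cannot bind it.

{2}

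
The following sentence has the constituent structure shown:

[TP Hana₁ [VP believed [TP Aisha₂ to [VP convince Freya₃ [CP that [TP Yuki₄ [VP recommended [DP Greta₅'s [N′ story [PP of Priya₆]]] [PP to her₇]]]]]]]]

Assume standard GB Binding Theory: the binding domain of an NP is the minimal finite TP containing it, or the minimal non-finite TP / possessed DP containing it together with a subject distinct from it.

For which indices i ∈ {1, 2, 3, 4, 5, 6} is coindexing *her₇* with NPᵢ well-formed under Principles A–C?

{1, 2, 3, 5, 6}

*her* is a pronoun, so Principle B applies: it must be free in its binding domain.
Binding domain of *her₇*: the embedded TP, whose subject is Yuki₄.
*Hana₁* c-commands the pronoun but from outside its binding domain, and is not c-commanded by it → coindexation permitted.
*Aisha₂* c-commands the pronoun but from outside its binding domain, and is not c-commanded by it → coindexation permitted.
*Freya₃* c-commands the pronoun but from outside its binding domain, and is not c-commanded by it → coindexation permitted.
*Yuki₄* c-commands the pronoun within its binding domain → coindexation would violate Principle B.
*Greta₅* and the pronoun do not c-command one another → neither Principle B nor Principle C is at stake; coindexation permitted.
*Priya₆* and the pronoun do not c-command one another → neither Principle B nor Principle C is at stake; coindexation permitted.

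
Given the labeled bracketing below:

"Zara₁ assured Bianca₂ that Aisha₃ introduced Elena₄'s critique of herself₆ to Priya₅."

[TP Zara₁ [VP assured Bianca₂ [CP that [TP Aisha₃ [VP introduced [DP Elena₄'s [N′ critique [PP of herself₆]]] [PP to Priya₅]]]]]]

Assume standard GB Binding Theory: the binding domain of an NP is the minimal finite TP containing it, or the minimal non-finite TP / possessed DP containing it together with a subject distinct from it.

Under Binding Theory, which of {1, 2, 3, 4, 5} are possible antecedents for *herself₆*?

*herself* is an anaphor, so Principle A applies: it must be bound in its binding domain.
Binding domain of *herself₆*: the possessed DP, whose subject is Elena₄.
*Zara₁* c-commands the anaphor but is outside its binding domain → cannot satisfy Principle A.
*Bianca₂* c-commands the anaphor but is outside its binding domain → cannot satisfy Principle A.
*Aisha₃* c-commands the anaphor but is outside its binding domain → cannot satisfy Principle A.
*Elena₄* c-commands the anaphor within its binding domain → licit binder.
*Priya₅* does not c-command the anaphor → cannot bind it.

{4}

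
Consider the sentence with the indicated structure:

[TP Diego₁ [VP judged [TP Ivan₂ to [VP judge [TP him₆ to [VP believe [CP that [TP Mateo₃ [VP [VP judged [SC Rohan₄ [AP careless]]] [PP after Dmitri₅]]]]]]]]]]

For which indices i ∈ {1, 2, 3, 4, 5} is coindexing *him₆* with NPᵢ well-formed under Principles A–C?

*him* is a pronoun, so Principle B applies: it must be free in its binding domain.
Binding domain of *him₆*: the embedded TP, whose subject is Ivan₂.
*Diego₁* c-commands the pronoun but from outside its binding domain, and is not c-commanded by it → coindexation permitted.
*Ivan₂* c-commands the pronoun within its binding domain → coindexation would violate Principle B.
*Mateo₃*: the pronoun c-commands this R-expression → coindexation would violate Principle C on *Mateo₃*.
*Rohan₄*: the pronoun c-commands this R-expression → coindexation would violate Principle C on *Rohan₄*.
*Dmitri₅*: the pronoun c-commands this R-expression → coindexation would violate Principle C on *Dmitri₅*.

{1}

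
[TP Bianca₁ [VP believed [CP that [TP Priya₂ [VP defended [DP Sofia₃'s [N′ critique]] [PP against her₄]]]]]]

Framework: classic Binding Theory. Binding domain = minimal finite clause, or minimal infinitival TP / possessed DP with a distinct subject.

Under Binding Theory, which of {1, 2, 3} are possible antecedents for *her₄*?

{1, 3}

*her* is a pronoun, so Principle B applies: it must be free in its binding domain.
Binding domain of *her₄*: the embedded TP, whose subject is Priya₂.
*Bianca₁* c-commands the pronoun but from outside its binding domain, and is not c-commanded by it → coindexation permitted.
*Priya₂* c-commands the pronoun within its binding domain → coindexation would violate Principle B.
*Sofia₃* and the pronoun do not c-command one another → neither Principle B nor Principle C is at stake; coindexation permitted.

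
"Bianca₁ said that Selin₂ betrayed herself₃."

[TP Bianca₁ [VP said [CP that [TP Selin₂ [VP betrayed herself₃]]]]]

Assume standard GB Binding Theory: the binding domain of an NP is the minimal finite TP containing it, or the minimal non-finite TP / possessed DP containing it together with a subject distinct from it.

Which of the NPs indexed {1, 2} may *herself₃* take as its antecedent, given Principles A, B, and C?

{2}

*herself* is an anaphor, so Principle A applies: it must be bound in its binding domain.
Binding domain of *herself₃*: the embedded TP, whose subject is Selin₂.
*Bianca₁* c-commands the anaphor but is outside its binding domain → cannot satisfy Principle A.
*Selin₂* c-commands the anaphor within its binding domain → licit binder.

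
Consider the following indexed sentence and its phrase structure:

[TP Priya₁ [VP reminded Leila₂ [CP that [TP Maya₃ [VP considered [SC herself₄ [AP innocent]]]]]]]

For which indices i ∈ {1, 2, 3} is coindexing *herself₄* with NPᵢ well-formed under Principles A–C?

{3}

*herself* is an anaphor, so Principle A applies: it must be bound in its binding domain.
Binding domain of *herself₄*: the embedded TP, whose subject is Maya₃.
*Priya₁* c-commands the anaphor but is outside its binding domain → cannot satisfy Principle A.
*Leila₂* c-commands the anaphor but is outside its binding domain → cannot satisfy Principle A.
*Maya₃* c-commands the anaphor within its binding domain → licit binder.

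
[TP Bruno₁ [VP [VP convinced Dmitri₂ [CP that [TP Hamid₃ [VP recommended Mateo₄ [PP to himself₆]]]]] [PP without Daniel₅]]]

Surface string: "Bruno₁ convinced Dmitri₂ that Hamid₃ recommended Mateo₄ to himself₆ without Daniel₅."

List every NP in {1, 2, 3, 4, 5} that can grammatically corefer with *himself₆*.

*himself* is an anaphor, so Principle A applies: it must be bound in its binding domain.
Binding domain of *himself₆*: the embedded TP, whose subject is Hamid₃.
*Bruno₁* c-commands the anaphor but is outside its binding domain → cannot satisfy Principle A.
*Dmitri₂* c-commands the anaphor but is outside its binding domain → cannot satisfy Principle A.
*Hamid₃* c-commands the anaphor within its binding domain → licit binder.
*Mateo₄* c-commands the anaphor within its binding domain → licit binder.
*Daniel₅* does not c-command the anaphor → cannot bind it.

{3, 4}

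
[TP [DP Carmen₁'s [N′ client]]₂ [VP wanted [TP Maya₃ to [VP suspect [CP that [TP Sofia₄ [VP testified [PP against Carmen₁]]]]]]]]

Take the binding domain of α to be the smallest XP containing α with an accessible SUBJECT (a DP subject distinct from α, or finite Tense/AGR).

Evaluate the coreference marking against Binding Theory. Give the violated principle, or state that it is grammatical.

The two coindexed NPs are *Carmen₁* and *Carmen₁*.
*Carmen₁* is an R-expression; no coindexed NP c-commands it, so Principle C holds.
*Carmen₁* is an R-expression; *Carmen₁* does not c-command it, and no other NP shares its index, so Principle C is satisfied.
All principles are respected.

grammatical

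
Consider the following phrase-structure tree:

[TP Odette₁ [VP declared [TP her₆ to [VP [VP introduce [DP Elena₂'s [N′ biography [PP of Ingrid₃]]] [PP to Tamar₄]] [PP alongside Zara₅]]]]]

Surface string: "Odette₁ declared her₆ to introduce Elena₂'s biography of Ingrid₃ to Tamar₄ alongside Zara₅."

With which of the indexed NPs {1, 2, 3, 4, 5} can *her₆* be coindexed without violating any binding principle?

none

*her* is a pronoun, so Principle B applies: it must be free in its binding domain.
Binding domain of *her₆*: the matrix TP, whose subject is Odette₁.
*Odette₁* c-commands the pronoun within its binding domain → coindexation would violate Principle B.
*Elena₂*: the pronoun c-commands this R-expression → coindexation would violate Principle C on *Elena₂*.
*Ingrid₃*: the pronoun c-commands this R-expression → coindexation would violate Principle C on *Ingrid₃*.
*Tamar₄*: the pronoun c-commands this R-expression → coindexation would violate Principle C on *Tamar₄*.
*Zara₅*: the pronoun c-commands this R-expression → coindexation would violate Principle C on *Zara₅*.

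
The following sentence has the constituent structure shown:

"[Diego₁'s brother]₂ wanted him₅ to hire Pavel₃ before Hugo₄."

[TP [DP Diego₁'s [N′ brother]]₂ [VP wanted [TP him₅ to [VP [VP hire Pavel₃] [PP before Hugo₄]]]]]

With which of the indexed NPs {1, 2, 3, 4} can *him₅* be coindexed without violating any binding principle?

{1}

*him* is a pronoun, so Principle B applies: it must be free in its binding domain.
Binding domain of *him₅*: the matrix TP, whose subject is [Diego₁'s brother]₂.
*Diego₁* and the pronoun do not c-command one another → neither Principle B nor Principle C is at stake; coindexation permitted.
*[Diego₁'s brother]₂* c-commands the pronoun within its binding domain → coindexation would violate Principle B.
*Pavel₃*: the pronoun c-commands this R-expression → coindexation would violate Principle C on *Pavel₃*.
*Hugo₄*: the pronoun c-commands this R-expression → coindexation would violate Principle C on *Hugo₄*.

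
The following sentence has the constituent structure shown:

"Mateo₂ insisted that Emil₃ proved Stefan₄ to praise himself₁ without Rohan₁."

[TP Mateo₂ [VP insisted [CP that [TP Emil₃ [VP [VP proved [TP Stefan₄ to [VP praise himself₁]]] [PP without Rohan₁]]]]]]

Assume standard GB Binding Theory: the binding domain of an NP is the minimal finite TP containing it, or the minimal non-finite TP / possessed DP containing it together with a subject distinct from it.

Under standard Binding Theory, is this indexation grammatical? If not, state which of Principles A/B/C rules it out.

The two coindexed NPs are *Rohan₁* and *himself₁*.
*himself₁* is an anaphor. Principle A requires it to be bound within its binding domain — the embedded TP, whose subject is Stefan₄.
Within that domain it is c-commanded by *Stefan₄*, which does not share its index.
*Rohan₁* does not c-command the anaphor at all.
The anaphor is unbound in its domain → Principle A violation.

Principle A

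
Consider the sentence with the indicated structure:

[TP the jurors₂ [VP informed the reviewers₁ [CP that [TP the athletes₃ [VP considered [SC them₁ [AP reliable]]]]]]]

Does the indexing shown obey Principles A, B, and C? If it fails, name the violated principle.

The two coindexed NPs are *the reviewers₁* and *them₁*.
*them₁* is a pronoun; its binding domain is the embedded TP, whose subject is the athletes₃. Within that domain it is c-commanded only by *the athletes₃*, which carries a different index — the pronoun is free locally, so Principle B holds.
*the reviewers₁* is an R-expression; *them₁* does not c-command it, and no other NP shares its index, so Principle C is satisfied.
All principles are respected.

grammatical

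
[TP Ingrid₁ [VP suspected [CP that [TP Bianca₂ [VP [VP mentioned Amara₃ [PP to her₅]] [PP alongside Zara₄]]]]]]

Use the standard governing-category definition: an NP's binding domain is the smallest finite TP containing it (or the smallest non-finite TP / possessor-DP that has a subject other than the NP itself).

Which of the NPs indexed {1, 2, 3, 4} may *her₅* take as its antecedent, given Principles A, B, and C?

{1, 4}

*her* is a pronoun, so Principle B applies: it must be free in its binding domain.
Binding domain of *her₅*: the embedded TP, whose subject is Bianca₂.
*Ingrid₁* c-commands the pronoun but from outside its binding domain, and is not c-commanded by it → coindexation permitted.
*Bianca₂* c-commands the pronoun within its binding domain → coindexation would violate Principle B.
*Amara₃* c-commands the pronoun within its binding domain → coindexation would violate Principle B.
*Zara₄* and the pronoun do not c-command one another → neither Principle B nor Principle C is at stake; coindexation permitted.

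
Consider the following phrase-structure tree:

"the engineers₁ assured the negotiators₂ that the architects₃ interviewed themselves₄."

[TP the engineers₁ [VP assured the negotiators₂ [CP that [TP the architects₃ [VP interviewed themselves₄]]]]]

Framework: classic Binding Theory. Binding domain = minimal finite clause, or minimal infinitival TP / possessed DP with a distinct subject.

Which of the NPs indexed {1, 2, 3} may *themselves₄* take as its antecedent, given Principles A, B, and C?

{3}

*themselves* is an anaphor, so Principle A applies: it must be bound in its binding domain.
Binding domain of *themselves₄*: the embedded TP, whose subject is the architects₃.
*the engineers₁* c-commands the anaphor but is outside its binding domain → cannot satisfy Principle A.
*the negotiators₂* c-commands the anaphor but is outside its binding domain → cannot satisfy Principle A.
*the architects₃* c-commands the anaphor within its binding domain → licit binder.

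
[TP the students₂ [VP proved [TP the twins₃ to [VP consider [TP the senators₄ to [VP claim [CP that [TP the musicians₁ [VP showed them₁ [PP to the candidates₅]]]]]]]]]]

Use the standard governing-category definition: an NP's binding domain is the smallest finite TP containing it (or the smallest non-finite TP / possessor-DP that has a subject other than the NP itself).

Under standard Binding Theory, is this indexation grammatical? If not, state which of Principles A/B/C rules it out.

Principle B

The two coindexed NPs are *the musicians₁* and *them₁*.
*them₁* is a pronoun. Its binding domain is the embedded TP, whose subject is the musicians₁.
*the musicians₁* c-commands it within that domain and carries the same index.
The pronoun is locally bound → Principle B violation.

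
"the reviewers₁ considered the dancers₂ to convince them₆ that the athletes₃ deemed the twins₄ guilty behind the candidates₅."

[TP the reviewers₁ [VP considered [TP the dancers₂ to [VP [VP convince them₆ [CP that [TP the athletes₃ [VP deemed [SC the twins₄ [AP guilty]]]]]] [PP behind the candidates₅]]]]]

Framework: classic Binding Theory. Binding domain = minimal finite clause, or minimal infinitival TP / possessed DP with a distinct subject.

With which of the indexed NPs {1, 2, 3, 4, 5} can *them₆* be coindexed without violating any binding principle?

{1, 5}

*them* is a pronoun, so Principle B applies: it must be free in its binding domain.
Binding domain of *them₆*: the embedded TP, whose subject is the dancers₂.
*the reviewers₁* c-commands the pronoun but from outside its binding domain, and is not c-commanded by it → coindexation permitted.
*the dancers₂* c-commands the pronoun within its binding domain → coindexation would violate Principle B.
*the athletes₃*: the pronoun c-commands this R-expression → coindexation would violate Principle C on *the athletes₃*.
*the twins₄*: the pronoun c-commands this R-expression → coindexation would violate Principle C on *the twins₄*.
*the candidates₅* and the pronoun do not c-command one another → neither Principle B nor Principle C is at stake; coindexation permitted.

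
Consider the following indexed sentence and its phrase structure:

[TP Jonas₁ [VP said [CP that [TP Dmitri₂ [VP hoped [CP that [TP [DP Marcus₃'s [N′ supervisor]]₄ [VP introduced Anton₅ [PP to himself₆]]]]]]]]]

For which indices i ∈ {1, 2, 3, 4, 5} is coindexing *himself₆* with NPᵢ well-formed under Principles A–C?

*himself* is an anaphor, so Principle A applies: it must be bound in its binding domain.
Binding domain of *himself₆*: the embedded TP, whose subject is [Marcus₃'s supervisor]₄.
*Jonas₁* c-commands the anaphor but is outside its binding domain → cannot satisfy Principle A.
*Dmitri₂* c-commands the anaphor but is outside its binding domain → cannot satisfy Principle A.
*Marcus₃* does not c-command the anaphor → cannot bind it.
*[Marcus₃'s supervisor]₄* c-commands the anaphor within its binding domain → licit binder.
*Anton₅* c-commands the anaphor within its binding domain → licit binder.

{4, 5}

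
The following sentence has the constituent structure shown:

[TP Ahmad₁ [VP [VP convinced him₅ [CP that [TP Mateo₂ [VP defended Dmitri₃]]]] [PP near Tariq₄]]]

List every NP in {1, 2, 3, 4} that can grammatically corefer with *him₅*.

{4}

*him* is a pronoun, so Principle B applies: it must be free in its binding domain.
Binding domain of *him₅*: the matrix TP, whose subject is Ahmad₁.
*Ahmad₁* c-commands the pronoun within its binding domain → coindexation would violate Principle B.
*Mateo₂*: the pronoun c-commands this R-expression → coindexation would violate Principle C on *Mateo₂*.
*Dmitri₃*: the pronoun c-commands this R-expression → coindexation would violate Principle C on *Dmitri₃*.
*Tariq₄* and the pronoun do not c-command one another → neither Principle B nor Principle C is at stake; coindexation permitted.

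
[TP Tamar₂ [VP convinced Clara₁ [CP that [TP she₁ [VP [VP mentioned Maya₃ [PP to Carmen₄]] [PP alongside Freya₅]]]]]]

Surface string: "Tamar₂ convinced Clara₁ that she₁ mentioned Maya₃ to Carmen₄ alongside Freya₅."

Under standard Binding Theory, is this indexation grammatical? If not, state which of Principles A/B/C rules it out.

grammatical

The two coindexed NPs are *Clara₁* and *she₁*.
*she₁* is a pronoun; nothing c-commands it within its binding domain (the embedded TP.), so Principle B holds trivially.
*Clara₁* is an R-expression; *she₁* does not c-command it, and no other NP shares its index, so Principle C is satisfied.
All principles are respected.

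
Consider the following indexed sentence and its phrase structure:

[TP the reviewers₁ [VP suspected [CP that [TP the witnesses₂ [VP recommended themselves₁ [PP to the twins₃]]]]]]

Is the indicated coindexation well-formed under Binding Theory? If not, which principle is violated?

Principle A

The two coindexed NPs are *the reviewers₁* and *themselves₁*.
*themselves₁* is an anaphor. Principle A requires it to be bound within its binding domain — the embedded TP, whose subject is the witnesses₂.
Within that domain it is c-commanded by *the witnesses₂*, which does not share its index.
*the reviewers₁* does c-command the anaphor, but from outside its binding domain.
The anaphor is unbound in its domain → Principle A violation.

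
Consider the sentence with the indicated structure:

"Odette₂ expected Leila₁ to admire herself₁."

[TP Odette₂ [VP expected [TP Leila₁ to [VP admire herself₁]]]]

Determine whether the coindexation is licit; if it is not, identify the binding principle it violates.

The two coindexed NPs are *Leila₁* and *herself₁*.
*herself₁* is an anaphor; its binding domain is the embedded TP, whose subject is Leila₁. *Leila₁* c-commands it within that domain and shares its index, so Principle A is satisfied.
*Leila₁* is an R-expression; *herself₁* does not c-command it, and no other NP shares its index, so Principle C is satisfied.
All principles are respected.

grammatical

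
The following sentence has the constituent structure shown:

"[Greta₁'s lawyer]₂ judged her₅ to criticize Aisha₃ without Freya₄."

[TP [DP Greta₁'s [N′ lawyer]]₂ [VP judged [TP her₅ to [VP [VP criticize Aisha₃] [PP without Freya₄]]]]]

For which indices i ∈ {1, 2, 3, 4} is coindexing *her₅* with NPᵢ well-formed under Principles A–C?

{1}

*her* is a pronoun, so Principle B applies: it must be free in its binding domain.
Binding domain of *her₅*: the matrix TP, whose subject is [Greta₁'s lawyer]₂.
*Greta₁* and the pronoun do not c-command one another → neither Principle B nor Principle C is at stake; coindexation permitted.
*[Greta₁'s lawyer]₂* c-commands the pronoun within its binding domain → coindexation would violate Principle B.
*Aisha₃*: the pronoun c-commands this R-expression → coindexation would violate Principle C on *Aisha₃*.
*Freya₄*: the pronoun c-commands this R-expression → coindexation would violate Principle C on *Freya₄*.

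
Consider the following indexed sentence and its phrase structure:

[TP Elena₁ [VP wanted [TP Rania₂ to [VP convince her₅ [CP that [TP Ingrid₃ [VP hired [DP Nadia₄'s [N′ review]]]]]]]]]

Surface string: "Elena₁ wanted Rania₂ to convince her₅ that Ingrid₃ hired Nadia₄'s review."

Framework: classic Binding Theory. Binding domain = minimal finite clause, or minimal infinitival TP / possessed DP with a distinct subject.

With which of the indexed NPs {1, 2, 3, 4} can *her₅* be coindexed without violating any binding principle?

{1}

*her* is a pronoun, so Principle B applies: it must be free in its binding domain.
Binding domain of *her₅*: the embedded TP, whose subject is Rania₂.
*Elena₁* c-commands the pronoun but from outside its binding domain, and is not c-commanded by it → coindexation permitted.
*Rania₂* c-commands the pronoun within its binding domain → coindexation would violate Principle B.
*Ingrid₃*: the pronoun c-commands this R-expression → coindexation would violate Principle C on *Ingrid₃*.
*Nadia₄*: the pronoun c-commands this R-expression → coindexation would violate Principle C on *Nadia₄*.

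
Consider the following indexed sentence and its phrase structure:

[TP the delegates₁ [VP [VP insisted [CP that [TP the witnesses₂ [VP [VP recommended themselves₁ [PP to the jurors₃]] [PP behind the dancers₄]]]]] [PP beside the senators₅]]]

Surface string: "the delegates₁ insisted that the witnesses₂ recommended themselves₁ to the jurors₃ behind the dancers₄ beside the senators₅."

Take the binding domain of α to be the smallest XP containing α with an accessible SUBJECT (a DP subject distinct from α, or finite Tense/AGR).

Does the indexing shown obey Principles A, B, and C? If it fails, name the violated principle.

Principle A

The two coindexed NPs are *the delegates₁* and *themselves₁*.
*themselves₁* is an anaphor. Principle A requires it to be bound within its binding domain — the embedded TP, whose subject is the witnesses₂.
Within that domain it is c-commanded by *the witnesses₂*, which does not share its index.
*the delegates₁* does c-command the anaphor, but from outside its binding domain.
The anaphor is unbound in its domain → Principle A violation.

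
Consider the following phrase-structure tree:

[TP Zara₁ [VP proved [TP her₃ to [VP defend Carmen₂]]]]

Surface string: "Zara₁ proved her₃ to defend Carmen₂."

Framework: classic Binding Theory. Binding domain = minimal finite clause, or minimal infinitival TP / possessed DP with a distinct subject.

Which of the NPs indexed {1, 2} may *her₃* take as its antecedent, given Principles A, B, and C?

none

*her* is a pronoun, so Principle B applies: it must be free in its binding domain.
Binding domain of *her₃*: the matrix TP, whose subject is Zara₁.
*Zara₁* c-commands the pronoun within its binding domain → coindexation would violate Principle B.
*Carmen₂*: the pronoun c-commands this R-expression → coindexation would violate Principle C on *Carmen₂*.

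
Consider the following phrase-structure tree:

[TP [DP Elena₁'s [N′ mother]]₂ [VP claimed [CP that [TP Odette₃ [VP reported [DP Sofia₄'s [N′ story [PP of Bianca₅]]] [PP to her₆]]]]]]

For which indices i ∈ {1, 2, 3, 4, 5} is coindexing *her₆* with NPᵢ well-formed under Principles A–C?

*her* is a pronoun, so Principle B applies: it must be free in its binding domain.
Binding domain of *her₆*: the embedded TP, whose subject is Odette₃.
*Elena₁* and the pronoun do not c-command one another → neither Principle B nor Principle C is at stake; coindexation permitted.
*[Elena₁'s mother]₂* c-commands the pronoun but from outside its binding domain, and is not c-commanded by it → coindexation permitted.
*Odette₃* c-commands the pronoun within its binding domain → coindexation would violate Principle B.
*Sofia₄* and the pronoun do not c-command one another → neither Principle B nor Principle C is at stake; coindexation permitted.
*Bianca₅* and the pronoun do not c-command one another → neither Principle B nor Principle C is at stake; coindexation permitted.

{1, 2, 4, 5}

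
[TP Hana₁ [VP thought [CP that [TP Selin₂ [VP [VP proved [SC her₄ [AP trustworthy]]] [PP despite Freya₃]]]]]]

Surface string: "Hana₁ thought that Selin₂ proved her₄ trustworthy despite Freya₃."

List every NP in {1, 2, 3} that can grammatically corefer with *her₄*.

*her* is a pronoun, so Principle B applies: it must be free in its binding domain.
Binding domain of *her₄*: the embedded TP, whose subject is Selin₂.
*Hana₁* c-commands the pronoun but from outside its binding domain, and is not c-commanded by it → coindexation permitted.
*Selin₂* c-commands the pronoun within its binding domain → coindexation would violate Principle B.
*Freya₃* and the pronoun do not c-command one another → neither Principle B nor Principle C is at stake; coindexation permitted.

{1, 3}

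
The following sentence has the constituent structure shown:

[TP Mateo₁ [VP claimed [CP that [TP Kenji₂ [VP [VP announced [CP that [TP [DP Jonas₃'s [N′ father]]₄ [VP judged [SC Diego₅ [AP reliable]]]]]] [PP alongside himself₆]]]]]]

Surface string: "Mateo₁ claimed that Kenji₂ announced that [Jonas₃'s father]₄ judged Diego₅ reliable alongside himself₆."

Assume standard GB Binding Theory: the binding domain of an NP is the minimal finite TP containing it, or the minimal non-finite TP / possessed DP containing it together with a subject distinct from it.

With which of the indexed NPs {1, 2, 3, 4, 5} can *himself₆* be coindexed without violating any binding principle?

*himself* is an anaphor, so Principle A applies: it must be bound in its binding domain.
Binding domain of *himself₆*: the embedded TP, whose subject is Kenji₂.
*Mateo₁* c-commands the anaphor but is outside its binding domain → cannot satisfy Principle A.
*Kenji₂* c-commands the anaphor within its binding domain → licit binder.
*Jonas₃* does not c-command the anaphor → cannot bind it.
*[Jonas₃'s father]₄* does not c-command the anaphor → cannot bind it.
*Diego₅* does not c-command the anaphor → cannot bind it.

{2}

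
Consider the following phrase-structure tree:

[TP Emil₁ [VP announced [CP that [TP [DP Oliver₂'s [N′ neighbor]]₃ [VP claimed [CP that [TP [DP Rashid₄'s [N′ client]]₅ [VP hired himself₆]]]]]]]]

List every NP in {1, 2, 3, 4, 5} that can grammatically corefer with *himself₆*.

*himself* is an anaphor, so Principle A applies: it must be bound in its binding domain.
Binding domain of *himself₆*: the embedded TP, whose subject is [Rashid₄'s client]₅.
*Emil₁* c-commands the anaphor but is outside its binding domain → cannot satisfy Principle A.
*Oliver₂* does not c-command the anaphor → cannot bind it.
*[Oliver₂'s neighbor]₃* c-commands the anaphor but is outside its binding domain → cannot satisfy Principle A.
*Rashid₄* does not c-command the anaphor → cannot bind it.
*[Rashid₄'s client]₅* c-commands the anaphor within its binding domain → licit binder.

{5}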